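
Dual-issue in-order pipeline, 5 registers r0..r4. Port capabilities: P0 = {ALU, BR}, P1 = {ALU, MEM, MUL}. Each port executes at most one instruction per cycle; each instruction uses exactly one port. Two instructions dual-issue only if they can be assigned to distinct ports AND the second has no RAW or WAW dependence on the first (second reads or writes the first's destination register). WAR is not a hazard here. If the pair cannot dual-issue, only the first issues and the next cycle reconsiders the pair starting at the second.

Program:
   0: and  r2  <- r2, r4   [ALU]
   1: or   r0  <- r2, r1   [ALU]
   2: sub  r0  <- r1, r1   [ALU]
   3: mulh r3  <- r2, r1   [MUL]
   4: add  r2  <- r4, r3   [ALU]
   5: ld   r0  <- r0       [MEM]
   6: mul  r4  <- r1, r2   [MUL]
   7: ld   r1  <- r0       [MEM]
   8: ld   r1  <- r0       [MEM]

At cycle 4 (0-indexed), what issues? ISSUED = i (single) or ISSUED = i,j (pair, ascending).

  cy0 -> i0 (and.ALU) RAW r2
  cy1 -> i1 (or.ALU) WAW r0
  cy2 -> i2+i3 (sub.ALU;mulh.MUL) pair
  cy3 -> i4+i5 (add.ALU;ld.MEM) pair
  cy4 -> i6 (mul.MUL) no-port MUL/MEM
  cy5 -> i7 (ld.MEM) no-port MEM/MEM
  cy6 -> i8 (ld.MEM) tail

ISSUED = 6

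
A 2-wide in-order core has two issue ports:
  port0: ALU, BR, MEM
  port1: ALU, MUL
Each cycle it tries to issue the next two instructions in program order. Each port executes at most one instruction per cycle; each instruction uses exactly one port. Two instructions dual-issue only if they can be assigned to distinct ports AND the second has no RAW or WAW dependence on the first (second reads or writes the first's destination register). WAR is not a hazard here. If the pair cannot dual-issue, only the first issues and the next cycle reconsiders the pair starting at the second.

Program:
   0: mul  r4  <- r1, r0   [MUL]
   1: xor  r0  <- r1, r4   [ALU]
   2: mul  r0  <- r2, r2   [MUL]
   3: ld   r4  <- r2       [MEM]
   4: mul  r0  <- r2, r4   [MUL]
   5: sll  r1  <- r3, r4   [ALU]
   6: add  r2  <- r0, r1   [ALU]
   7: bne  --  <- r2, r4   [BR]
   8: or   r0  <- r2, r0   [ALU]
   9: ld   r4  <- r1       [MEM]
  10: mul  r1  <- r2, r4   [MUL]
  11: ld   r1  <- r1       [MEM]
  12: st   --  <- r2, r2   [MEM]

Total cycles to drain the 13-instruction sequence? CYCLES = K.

c0: i0 mul  RAW r4
c1: i1 xor  WAW r0
c2: i2&i3 mul+ld  2-wide
c3: i4&i5 mul+sll  2-wide
c4: i6 add  RAW r2
c5: i7&i8 bne+or  2-wide
c6: i9 ld  RAW r4
c7: i10 mul  RAW+WAW r1
c8: i11 ld  no-port MEM/MEM
c9: i12 st  tail

CYCLES = 10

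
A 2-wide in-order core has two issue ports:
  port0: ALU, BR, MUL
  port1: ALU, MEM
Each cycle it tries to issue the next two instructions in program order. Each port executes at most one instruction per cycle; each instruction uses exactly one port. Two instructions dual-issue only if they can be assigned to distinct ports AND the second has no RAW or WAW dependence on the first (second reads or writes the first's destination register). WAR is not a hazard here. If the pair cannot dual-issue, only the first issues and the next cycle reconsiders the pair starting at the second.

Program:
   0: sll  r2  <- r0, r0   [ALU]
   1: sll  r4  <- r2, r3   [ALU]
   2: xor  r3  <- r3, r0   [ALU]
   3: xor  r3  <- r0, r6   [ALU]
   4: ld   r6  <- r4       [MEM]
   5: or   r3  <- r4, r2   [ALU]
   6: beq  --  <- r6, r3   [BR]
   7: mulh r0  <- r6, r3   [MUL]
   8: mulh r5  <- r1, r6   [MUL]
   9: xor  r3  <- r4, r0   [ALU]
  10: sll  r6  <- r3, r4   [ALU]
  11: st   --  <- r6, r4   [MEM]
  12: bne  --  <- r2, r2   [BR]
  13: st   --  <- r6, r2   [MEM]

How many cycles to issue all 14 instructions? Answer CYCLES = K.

c0: i0 sll.ALU  RAW r2
c1: i1+i2 sll.ALU;xor.ALU  pair
c2: i3+i4 xor.ALU;ld.MEM  pair
c3: i5 or.ALU  RAW r3
c4: i6 beq.BR  no-port BR/MUL
c5: i7 mulh.MUL  no-port MUL/MUL
c6: i8+i9 mulh.MUL;xor.ALU  pair
c7: i10 sll.ALU  RAW r6
c8: i11+i12 st.MEM;bne.BR  pair
c9: i13 st.MEM  tail

CYCLES = 10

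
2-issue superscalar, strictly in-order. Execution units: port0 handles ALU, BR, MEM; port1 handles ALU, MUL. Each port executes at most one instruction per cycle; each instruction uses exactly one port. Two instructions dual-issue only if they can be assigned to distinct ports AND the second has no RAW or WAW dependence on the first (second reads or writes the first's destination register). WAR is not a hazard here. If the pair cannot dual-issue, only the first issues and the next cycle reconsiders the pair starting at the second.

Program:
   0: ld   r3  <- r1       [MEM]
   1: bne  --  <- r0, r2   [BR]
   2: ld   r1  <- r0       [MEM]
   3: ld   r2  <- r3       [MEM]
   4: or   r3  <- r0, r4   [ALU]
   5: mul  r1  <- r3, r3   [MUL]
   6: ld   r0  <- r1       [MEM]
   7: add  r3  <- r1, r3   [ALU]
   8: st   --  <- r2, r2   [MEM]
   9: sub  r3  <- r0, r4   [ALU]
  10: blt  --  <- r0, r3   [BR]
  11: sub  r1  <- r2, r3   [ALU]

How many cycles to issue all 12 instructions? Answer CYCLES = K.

CYCLES = 8

c0: i0 ld  no-port MEM/BR
c1: i1 bne  no-port BR/MEM
c2: i2 ld  no-port MEM/MEM
c3: i3+i4 ld or  pair
c4: i5 mul  RAW r1
c5: i6+i7 ld add  pair
c6: i8+i9 st sub  pair
c7: i10+i11 blt sub  pair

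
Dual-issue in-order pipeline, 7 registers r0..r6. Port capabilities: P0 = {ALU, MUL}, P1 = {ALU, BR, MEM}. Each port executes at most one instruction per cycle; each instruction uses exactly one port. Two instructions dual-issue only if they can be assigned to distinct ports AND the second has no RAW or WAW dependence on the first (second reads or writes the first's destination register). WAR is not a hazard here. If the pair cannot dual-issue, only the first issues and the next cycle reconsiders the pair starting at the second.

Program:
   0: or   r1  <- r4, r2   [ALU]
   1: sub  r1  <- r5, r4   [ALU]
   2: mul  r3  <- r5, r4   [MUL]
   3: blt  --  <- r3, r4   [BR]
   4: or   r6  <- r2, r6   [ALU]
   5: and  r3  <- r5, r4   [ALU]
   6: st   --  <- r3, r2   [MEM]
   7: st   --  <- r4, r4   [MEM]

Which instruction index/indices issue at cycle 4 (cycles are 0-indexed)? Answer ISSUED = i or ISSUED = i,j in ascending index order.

ISSUED = 6

t=0 i0:or.ALU ; WAW r1
t=1 i1,i2:sub.ALU+mul.MUL ; pair
t=2 i3,i4:blt.BR+or.ALU ; pair
t=3 i5:and.ALU ; RAW r3
t=4 i6:st.MEM ; no-port MEM/MEM
t=5 i7:st.MEM ; tail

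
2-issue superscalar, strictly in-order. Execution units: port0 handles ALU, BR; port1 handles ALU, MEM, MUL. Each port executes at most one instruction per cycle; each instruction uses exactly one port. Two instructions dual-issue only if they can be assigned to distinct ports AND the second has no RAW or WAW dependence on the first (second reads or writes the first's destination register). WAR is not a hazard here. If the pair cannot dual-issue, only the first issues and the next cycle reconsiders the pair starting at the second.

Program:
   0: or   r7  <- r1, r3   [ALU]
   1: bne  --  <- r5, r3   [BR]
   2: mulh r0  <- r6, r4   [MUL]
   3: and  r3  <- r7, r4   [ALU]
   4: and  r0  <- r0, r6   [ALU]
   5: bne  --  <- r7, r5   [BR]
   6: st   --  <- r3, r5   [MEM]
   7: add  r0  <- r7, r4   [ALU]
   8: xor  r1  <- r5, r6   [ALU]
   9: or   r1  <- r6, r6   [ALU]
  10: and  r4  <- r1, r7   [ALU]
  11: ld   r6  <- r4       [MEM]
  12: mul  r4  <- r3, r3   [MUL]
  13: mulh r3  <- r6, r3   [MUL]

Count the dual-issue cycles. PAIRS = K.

  cy0 -> i0,i1 (or+bne) 2-wide
  cy1 -> i2,i3 (mulh+and) 2-wide
  cy2 -> i4,i5 (and+bne) 2-wide
  cy3 -> i6,i7 (st+add) 2-wide
  cy4 -> i8 (xor) WAW r1
  cy5 -> i9 (or) RAW r1
  cy6 -> i10 (and) RAW r4
  cy7 -> i11 (ld) no-port MEM/MUL
  cy8 -> i12 (mul) no-port MUL/MUL
  cy9 -> i13 (mulh) tail

PAIRS = 4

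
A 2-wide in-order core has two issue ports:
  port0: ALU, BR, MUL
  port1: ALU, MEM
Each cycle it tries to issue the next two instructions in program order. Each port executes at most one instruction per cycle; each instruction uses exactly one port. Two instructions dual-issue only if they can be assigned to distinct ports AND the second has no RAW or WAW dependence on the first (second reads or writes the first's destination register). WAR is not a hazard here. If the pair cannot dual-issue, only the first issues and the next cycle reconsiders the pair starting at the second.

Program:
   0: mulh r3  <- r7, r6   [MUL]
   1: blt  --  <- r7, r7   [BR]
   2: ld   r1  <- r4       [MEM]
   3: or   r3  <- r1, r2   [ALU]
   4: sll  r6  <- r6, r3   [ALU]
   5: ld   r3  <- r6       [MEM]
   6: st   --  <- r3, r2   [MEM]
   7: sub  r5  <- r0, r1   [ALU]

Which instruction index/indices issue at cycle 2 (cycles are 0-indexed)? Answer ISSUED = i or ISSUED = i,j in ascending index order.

ISSUED = 3

#0 head=0: mulh.MUL i0 no-port MUL/BR
#1 head=1: blt.BR ld.MEM i1,i2 pair
#2 head=3: or.ALU i3 RAW r3
#3 head=4: sll.ALU i4 RAW r6
#4 head=5: ld.MEM i5 no-port MEM/MEM
#5 head=6: st.MEM sub.ALU i6,i7 pair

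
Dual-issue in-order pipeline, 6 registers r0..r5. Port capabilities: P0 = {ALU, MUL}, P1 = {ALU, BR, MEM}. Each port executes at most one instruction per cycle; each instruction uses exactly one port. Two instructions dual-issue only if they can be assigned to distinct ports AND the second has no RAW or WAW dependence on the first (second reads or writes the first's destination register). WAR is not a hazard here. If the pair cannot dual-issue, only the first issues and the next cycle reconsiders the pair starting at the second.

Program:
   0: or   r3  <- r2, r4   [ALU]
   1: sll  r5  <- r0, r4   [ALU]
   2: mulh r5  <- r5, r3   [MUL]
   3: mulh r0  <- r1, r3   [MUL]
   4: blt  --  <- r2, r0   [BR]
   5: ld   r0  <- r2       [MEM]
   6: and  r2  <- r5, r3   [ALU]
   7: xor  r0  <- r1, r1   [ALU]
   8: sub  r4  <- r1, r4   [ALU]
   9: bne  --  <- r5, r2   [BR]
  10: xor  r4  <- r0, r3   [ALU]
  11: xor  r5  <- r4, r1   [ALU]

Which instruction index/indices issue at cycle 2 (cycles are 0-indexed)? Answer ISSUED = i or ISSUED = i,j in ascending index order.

ISSUED = 3

t=0 i0+i1:or;sll ; 2-wide
t=1 i2:mulh ; no-port MUL/MUL
t=2 i3:mulh ; RAW r0
t=3 i4:blt ; no-port BR/MEM
t=4 i5+i6:ld;and ; 2-wide
t=5 i7+i8:xor;sub ; 2-wide
t=6 i9+i10:bne;xor ; 2-wide
t=7 i11:xor ; tail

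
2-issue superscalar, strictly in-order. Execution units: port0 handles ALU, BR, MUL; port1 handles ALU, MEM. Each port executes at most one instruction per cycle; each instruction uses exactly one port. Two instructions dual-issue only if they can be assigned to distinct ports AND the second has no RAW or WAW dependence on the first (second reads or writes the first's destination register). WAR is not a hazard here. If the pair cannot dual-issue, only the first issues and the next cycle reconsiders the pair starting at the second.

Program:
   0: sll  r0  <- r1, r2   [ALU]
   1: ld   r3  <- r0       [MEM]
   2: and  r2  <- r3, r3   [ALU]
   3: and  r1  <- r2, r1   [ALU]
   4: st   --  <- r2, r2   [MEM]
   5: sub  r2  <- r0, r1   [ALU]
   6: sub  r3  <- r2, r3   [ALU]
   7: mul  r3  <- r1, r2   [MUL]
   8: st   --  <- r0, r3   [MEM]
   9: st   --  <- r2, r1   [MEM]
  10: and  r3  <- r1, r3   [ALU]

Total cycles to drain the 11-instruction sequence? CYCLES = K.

t=0 i0:sll.ALU ; RAW r0
t=1 i1:ld.MEM ; RAW r3
t=2 i2:and.ALU ; RAW r2
t=3 i3+i4:and.ALU st.MEM ; dual
t=4 i5:sub.ALU ; RAW r2
t=5 i6:sub.ALU ; WAW r3
t=6 i7:mul.MUL ; RAW r3
t=7 i8:st.MEM ; no-port MEM/MEM
t=8 i9+i10:st.MEM and.ALU ; dual

CYCLES = 9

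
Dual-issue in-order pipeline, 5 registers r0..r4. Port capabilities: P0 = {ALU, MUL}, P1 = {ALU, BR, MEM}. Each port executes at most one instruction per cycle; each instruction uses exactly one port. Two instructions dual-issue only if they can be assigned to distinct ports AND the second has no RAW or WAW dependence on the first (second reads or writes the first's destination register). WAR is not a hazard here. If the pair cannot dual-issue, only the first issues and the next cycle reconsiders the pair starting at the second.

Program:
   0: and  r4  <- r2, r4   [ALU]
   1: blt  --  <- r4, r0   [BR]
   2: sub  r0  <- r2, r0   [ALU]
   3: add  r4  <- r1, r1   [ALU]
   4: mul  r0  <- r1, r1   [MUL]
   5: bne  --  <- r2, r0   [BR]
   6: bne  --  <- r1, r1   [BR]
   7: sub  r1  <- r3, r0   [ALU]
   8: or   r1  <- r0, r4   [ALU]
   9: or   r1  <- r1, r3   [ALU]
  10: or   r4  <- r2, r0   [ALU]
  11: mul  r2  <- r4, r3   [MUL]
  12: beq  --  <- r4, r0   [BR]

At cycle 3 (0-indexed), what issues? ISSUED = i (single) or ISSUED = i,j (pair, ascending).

c0: i0 and  RAW r4
c1: i1&i2 blt;sub  pair
c2: i3&i4 add;mul  pair
c3: i5 bne  no-port BR/BR
c4: i6&i7 bne;sub  pair
c5: i8 or  RAW+WAW r1
c6: i9&i10 or;or  pair
c7: i11&i12 mul;beq  pair

ISSUED = 5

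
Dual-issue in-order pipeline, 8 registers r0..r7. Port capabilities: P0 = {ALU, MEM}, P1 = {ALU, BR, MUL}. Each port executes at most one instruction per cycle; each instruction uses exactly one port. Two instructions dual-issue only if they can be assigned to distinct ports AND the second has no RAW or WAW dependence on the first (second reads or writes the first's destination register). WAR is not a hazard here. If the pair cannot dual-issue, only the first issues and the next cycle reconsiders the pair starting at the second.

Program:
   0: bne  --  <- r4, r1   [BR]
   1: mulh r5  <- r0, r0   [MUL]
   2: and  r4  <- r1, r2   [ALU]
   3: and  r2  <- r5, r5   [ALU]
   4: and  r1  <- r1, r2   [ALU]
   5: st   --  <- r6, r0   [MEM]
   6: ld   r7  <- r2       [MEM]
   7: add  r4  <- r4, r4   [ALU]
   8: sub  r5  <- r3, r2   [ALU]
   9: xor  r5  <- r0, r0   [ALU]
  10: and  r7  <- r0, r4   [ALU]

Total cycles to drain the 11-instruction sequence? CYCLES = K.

[0] i0  bne.BR  -- no-port BR/MUL
[1] i1/i2  mulh.MUL;and.ALU  -- dual
[2] i3  and.ALU  -- RAW r2
[3] i4/i5  and.ALU;st.MEM  -- dual
[4] i6/i7  ld.MEM;add.ALU  -- dual
[5] i8  sub.ALU  -- WAW r5
[6] i9/i10  xor.ALU;and.ALU  -- dual

CYCLES = 7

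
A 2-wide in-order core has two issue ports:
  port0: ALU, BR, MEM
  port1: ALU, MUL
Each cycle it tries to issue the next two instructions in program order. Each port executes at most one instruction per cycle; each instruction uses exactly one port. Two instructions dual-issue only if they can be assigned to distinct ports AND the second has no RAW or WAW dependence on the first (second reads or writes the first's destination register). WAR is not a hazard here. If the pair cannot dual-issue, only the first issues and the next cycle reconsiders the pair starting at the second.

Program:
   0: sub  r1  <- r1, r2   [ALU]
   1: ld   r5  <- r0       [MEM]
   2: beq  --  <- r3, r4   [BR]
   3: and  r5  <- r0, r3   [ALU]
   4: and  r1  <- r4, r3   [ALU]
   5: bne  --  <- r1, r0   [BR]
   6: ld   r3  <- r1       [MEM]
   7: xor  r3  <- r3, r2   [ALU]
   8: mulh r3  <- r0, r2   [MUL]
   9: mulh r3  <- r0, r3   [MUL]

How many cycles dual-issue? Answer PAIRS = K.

PAIRS = 2

t=0 i0&i1:sub;ld ; pair
t=1 i2&i3:beq;and ; pair
t=2 i4:and ; RAW r1
t=3 i5:bne ; no-port BR/MEM
t=4 i6:ld ; RAW+WAW r3
t=5 i7:xor ; WAW r3
t=6 i8:mulh ; no-port MUL/MUL
t=7 i9:mulh ; tail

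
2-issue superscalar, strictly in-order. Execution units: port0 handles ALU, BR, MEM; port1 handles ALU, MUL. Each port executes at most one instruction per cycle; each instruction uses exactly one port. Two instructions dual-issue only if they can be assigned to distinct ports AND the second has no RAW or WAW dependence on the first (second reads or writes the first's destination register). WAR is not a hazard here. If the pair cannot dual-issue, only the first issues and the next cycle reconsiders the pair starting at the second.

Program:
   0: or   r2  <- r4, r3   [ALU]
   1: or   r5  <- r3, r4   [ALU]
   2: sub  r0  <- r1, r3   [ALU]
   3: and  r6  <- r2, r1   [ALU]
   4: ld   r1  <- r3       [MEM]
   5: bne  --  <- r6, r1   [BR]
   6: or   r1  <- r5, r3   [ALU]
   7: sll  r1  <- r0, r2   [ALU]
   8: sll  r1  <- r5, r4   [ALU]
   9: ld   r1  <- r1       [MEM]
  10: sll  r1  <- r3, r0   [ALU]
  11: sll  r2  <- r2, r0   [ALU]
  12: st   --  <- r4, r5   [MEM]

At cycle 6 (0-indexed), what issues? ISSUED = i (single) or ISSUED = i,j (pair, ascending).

ISSUED = 9

c0: i0/i1 or.ALU or.ALU  dual
c1: i2/i3 sub.ALU and.ALU  dual
c2: i4 ld.MEM  no-port MEM/BR
c3: i5/i6 bne.BR or.ALU  dual
c4: i7 sll.ALU  WAW r1
c5: i8 sll.ALU  RAW+WAW r1
c6: i9 ld.MEM  WAW r1
c7: i10/i11 sll.ALU sll.ALU  dual
c8: i12 st.MEM  tail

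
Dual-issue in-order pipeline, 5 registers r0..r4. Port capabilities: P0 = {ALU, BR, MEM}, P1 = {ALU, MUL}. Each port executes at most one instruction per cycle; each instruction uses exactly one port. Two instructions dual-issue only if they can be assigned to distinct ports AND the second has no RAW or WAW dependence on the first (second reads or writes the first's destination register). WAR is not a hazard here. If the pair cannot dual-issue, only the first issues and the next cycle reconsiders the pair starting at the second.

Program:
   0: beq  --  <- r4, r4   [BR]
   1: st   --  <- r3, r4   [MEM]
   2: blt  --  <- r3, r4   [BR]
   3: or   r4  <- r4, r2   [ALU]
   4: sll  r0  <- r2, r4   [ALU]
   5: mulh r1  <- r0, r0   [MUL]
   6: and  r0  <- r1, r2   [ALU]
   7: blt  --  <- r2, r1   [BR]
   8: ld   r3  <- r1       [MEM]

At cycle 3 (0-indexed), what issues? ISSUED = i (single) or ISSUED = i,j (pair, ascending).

ISSUED = 4

  cy0 -> i0 (beq) no-port BR/MEM
  cy1 -> i1 (st) no-port MEM/BR
  cy2 -> i2&i3 (blt+or) dual
  cy3 -> i4 (sll) RAW r0
  cy4 -> i5 (mulh) RAW r1
  cy5 -> i6&i7 (and+blt) dual
  cy6 -> i8 (ld) tail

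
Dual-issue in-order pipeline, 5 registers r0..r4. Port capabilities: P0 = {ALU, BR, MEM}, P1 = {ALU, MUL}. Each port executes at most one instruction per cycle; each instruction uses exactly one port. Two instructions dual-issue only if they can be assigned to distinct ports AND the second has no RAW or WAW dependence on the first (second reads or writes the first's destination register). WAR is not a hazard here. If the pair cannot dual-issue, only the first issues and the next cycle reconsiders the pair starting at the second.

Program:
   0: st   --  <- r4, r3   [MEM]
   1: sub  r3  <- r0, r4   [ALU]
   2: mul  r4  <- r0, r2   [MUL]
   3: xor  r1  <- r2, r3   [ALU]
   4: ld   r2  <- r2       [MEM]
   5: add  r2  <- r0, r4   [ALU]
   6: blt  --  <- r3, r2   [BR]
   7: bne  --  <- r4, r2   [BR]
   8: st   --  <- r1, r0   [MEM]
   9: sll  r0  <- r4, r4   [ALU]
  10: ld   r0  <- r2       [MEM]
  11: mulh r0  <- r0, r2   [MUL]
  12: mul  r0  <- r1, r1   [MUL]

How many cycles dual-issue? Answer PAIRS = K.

PAIRS = 3

[0] i0/i1  st/sub  -- pair
[1] i2/i3  mul/xor  -- pair
[2] i4  ld  -- WAW r2
[3] i5  add  -- RAW r2
[4] i6  blt  -- no-port BR/BR
[5] i7  bne  -- no-port BR/MEM
[6] i8/i9  st/sll  -- pair
[7] i10  ld  -- RAW+WAW r0
[8] i11  mulh  -- no-port MUL/MUL
[9] i12  mul  -- tail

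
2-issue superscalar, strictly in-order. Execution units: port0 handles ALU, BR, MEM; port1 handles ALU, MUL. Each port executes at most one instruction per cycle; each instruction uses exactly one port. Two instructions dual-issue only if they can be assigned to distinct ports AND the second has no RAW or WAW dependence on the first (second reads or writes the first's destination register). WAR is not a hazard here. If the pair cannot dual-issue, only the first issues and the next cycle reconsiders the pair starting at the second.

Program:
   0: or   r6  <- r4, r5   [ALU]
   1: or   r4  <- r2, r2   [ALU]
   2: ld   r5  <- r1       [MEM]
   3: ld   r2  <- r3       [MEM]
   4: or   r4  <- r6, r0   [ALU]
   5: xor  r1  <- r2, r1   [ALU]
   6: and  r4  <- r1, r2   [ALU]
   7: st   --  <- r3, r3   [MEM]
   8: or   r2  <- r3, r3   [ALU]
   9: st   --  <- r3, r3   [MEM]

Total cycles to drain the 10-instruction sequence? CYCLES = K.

CYCLES = 6

t=0 i0/i1:or/or ; pair
t=1 i2:ld ; no-port MEM/MEM
t=2 i3/i4:ld/or ; pair
t=3 i5:xor ; RAW r1
t=4 i6/i7:and/st ; pair
t=5 i8/i9:or/st ; pair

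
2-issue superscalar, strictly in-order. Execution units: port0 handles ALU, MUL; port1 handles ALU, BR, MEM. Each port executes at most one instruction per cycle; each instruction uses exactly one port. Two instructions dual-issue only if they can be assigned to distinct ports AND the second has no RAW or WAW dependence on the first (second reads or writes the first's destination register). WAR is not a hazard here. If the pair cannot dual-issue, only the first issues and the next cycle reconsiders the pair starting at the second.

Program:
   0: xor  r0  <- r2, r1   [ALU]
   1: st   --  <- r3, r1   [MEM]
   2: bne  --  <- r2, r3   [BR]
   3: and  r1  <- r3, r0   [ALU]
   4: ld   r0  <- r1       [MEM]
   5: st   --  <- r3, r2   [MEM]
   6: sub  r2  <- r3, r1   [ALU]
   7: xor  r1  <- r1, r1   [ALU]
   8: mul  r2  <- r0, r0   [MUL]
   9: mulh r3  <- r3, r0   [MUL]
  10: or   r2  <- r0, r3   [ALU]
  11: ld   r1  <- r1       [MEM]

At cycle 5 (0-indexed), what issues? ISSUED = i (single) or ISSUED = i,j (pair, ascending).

[0] i0&i1  xor.ALU;st.MEM  -- 2-wide
[1] i2&i3  bne.BR;and.ALU  -- 2-wide
[2] i4  ld.MEM  -- no-port MEM/MEM
[3] i5&i6  st.MEM;sub.ALU  -- 2-wide
[4] i7&i8  xor.ALU;mul.MUL  -- 2-wide
[5] i9  mulh.MUL  -- RAW r3
[6] i10&i11  or.ALU;ld.MEM  -- 2-wide

ISSUED = 9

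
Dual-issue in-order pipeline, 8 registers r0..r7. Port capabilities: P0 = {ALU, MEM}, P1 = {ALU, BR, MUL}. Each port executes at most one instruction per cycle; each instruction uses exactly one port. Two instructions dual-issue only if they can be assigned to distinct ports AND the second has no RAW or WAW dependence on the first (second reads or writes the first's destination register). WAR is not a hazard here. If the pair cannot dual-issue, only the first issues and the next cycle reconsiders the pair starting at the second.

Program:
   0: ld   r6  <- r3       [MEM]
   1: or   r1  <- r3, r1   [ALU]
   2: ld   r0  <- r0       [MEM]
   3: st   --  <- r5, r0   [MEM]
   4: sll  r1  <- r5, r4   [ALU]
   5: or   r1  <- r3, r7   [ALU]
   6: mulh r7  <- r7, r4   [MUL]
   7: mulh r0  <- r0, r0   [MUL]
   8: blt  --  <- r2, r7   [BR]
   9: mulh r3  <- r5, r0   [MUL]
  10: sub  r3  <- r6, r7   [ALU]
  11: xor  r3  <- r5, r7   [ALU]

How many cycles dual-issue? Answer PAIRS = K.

#0 head=0: ld.MEM or.ALU i0,i1 pair
#1 head=2: ld.MEM i2 no-port MEM/MEM
#2 head=3: st.MEM sll.ALU i3,i4 pair
#3 head=5: or.ALU mulh.MUL i5,i6 pair
#4 head=7: mulh.MUL i7 no-port MUL/BR
#5 head=8: blt.BR i8 no-port BR/MUL
#6 head=9: mulh.MUL i9 WAW r3
#7 head=10: sub.ALU i10 WAW r3
#8 head=11: xor.ALU i11 tail

PAIRS = 3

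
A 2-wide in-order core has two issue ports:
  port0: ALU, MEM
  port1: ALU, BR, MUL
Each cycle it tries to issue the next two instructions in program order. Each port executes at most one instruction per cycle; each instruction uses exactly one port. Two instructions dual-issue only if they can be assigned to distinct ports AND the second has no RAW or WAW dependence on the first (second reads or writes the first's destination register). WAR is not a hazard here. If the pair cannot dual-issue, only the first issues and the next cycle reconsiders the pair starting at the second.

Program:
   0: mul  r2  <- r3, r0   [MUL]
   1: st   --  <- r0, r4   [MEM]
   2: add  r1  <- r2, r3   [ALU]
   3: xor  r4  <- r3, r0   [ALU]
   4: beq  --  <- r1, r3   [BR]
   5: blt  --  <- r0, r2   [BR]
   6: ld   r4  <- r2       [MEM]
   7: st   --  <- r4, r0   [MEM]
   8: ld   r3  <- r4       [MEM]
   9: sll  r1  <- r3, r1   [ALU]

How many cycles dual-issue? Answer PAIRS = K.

PAIRS = 3

t=0 i0,i1:mul;st ; pair
t=1 i2,i3:add;xor ; pair
t=2 i4:beq ; no-port BR/BR
t=3 i5,i6:blt;ld ; pair
t=4 i7:st ; no-port MEM/MEM
t=5 i8:ld ; RAW r3
t=6 i9:sll ; tail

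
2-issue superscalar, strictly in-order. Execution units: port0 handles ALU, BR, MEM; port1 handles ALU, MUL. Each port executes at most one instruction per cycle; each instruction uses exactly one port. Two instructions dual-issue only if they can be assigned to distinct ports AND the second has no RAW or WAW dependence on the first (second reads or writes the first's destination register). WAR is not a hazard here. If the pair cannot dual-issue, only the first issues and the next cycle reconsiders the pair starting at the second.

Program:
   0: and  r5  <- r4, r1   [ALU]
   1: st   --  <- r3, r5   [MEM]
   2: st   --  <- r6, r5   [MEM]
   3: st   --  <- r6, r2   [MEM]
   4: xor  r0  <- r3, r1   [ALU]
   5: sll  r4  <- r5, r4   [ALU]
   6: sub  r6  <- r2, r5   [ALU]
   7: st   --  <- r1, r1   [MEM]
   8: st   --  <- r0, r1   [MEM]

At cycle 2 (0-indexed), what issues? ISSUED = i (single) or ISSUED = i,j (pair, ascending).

  cy0 -> i0 (and.ALU) RAW r5
  cy1 -> i1 (st.MEM) no-port MEM/MEM
  cy2 -> i2 (st.MEM) no-port MEM/MEM
  cy3 -> i3,i4 (st.MEM xor.ALU) dual
  cy4 -> i5,i6 (sll.ALU sub.ALU) dual
  cy5 -> i7 (st.MEM) no-port MEM/MEM
  cy6 -> i8 (st.MEM) tail

ISSUED = 2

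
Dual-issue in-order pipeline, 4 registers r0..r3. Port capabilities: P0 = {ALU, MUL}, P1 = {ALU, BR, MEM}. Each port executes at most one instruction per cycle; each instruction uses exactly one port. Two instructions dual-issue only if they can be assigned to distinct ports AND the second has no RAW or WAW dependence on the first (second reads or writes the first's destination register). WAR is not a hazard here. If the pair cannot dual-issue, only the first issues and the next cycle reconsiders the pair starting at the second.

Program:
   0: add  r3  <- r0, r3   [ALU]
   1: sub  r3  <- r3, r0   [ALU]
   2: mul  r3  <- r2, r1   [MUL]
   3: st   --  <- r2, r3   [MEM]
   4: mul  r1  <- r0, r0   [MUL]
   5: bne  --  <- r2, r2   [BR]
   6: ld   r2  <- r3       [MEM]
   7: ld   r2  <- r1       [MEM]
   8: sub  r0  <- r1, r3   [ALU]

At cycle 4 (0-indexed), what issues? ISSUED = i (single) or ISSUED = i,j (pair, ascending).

#0 head=0: add.ALU i0 RAW+WAW r3
#1 head=1: sub.ALU i1 WAW r3
#2 head=2: mul.MUL i2 RAW r3
#3 head=3: st.MEM;mul.MUL i3,i4 dual
#4 head=5: bne.BR i5 no-port BR/MEM
#5 head=6: ld.MEM i6 no-port MEM/MEM
#6 head=7: ld.MEM;sub.ALU i7,i8 dual

ISSUED = 5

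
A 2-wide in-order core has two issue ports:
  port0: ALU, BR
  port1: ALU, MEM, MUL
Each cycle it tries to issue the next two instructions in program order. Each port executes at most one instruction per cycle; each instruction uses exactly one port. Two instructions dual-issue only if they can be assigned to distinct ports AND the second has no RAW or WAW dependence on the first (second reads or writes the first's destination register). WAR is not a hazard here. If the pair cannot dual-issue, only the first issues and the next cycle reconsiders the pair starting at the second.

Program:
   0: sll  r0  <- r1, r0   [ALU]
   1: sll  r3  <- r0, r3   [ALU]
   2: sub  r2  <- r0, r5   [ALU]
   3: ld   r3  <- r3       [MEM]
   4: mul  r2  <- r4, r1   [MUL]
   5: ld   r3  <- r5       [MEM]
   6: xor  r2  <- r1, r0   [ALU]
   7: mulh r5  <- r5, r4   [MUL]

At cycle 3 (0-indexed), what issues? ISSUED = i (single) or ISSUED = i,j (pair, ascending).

ISSUED = 4

[0] i0  sll.ALU  -- RAW r0
[1] i1+i2  sll.ALU sub.ALU  -- 2-wide
[2] i3  ld.MEM  -- no-port MEM/MUL
[3] i4  mul.MUL  -- no-port MUL/MEM
[4] i5+i6  ld.MEM xor.ALU  -- 2-wide
[5] i7  mulh.MUL  -- tail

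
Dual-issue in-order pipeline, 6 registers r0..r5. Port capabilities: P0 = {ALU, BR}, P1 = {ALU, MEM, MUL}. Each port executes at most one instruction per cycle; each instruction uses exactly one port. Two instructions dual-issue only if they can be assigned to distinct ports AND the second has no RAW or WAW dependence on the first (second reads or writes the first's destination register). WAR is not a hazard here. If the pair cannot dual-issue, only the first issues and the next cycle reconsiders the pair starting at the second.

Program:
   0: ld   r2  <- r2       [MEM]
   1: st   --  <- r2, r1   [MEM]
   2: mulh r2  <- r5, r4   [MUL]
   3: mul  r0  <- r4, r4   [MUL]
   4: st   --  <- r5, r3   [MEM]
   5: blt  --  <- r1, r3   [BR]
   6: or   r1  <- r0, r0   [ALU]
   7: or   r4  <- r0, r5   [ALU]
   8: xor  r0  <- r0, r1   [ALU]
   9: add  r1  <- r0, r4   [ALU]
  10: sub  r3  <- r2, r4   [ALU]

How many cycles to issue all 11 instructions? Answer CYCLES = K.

[0] i0  ld.MEM  -- no-port MEM/MEM
[1] i1  st.MEM  -- no-port MEM/MUL
[2] i2  mulh.MUL  -- no-port MUL/MUL
[3] i3  mul.MUL  -- no-port MUL/MEM
[4] i4/i5  st.MEM;blt.BR  -- 2-wide
[5] i6/i7  or.ALU;or.ALU  -- 2-wide
[6] i8  xor.ALU  -- RAW r0
[7] i9/i10  add.ALU;sub.ALU  -- 2-wide

CYCLES = 8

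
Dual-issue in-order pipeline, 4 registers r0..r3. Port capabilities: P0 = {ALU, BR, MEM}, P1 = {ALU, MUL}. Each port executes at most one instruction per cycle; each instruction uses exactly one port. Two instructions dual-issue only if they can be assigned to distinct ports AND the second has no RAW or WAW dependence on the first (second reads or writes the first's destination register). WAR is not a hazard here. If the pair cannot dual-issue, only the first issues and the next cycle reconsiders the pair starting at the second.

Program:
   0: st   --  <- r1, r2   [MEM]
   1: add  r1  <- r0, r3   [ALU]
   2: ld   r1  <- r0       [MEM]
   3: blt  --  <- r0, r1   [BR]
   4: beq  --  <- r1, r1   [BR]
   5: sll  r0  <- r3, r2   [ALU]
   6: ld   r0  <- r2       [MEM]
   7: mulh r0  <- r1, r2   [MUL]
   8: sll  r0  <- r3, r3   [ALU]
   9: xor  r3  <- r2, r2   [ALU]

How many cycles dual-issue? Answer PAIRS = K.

c0: i0/i1 st.MEM/add.ALU  pair
c1: i2 ld.MEM  no-port MEM/BR
c2: i3 blt.BR  no-port BR/BR
c3: i4/i5 beq.BR/sll.ALU  pair
c4: i6 ld.MEM  WAW r0
c5: i7 mulh.MUL  WAW r0
c6: i8/i9 sll.ALU/xor.ALU  pair

PAIRS = 3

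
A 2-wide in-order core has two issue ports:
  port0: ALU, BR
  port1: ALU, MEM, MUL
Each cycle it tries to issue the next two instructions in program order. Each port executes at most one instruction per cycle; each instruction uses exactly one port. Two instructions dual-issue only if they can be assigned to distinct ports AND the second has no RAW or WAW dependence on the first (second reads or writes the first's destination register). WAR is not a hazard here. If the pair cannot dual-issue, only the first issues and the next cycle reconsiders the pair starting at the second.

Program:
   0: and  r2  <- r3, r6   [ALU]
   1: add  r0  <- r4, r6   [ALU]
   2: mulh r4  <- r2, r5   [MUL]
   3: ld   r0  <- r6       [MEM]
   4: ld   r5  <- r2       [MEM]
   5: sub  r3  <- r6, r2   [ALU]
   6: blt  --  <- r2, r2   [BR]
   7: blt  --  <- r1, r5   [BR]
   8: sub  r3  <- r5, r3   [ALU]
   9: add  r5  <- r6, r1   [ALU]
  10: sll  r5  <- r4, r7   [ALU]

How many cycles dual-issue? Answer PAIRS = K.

PAIRS = 3

  cy0 -> i0&i1 (and add) dual
  cy1 -> i2 (mulh) no-port MUL/MEM
  cy2 -> i3 (ld) no-port MEM/MEM
  cy3 -> i4&i5 (ld sub) dual
  cy4 -> i6 (blt) no-port BR/BR
  cy5 -> i7&i8 (blt sub) dual
  cy6 -> i9 (add) WAW r5
  cy7 -> i10 (sll) tail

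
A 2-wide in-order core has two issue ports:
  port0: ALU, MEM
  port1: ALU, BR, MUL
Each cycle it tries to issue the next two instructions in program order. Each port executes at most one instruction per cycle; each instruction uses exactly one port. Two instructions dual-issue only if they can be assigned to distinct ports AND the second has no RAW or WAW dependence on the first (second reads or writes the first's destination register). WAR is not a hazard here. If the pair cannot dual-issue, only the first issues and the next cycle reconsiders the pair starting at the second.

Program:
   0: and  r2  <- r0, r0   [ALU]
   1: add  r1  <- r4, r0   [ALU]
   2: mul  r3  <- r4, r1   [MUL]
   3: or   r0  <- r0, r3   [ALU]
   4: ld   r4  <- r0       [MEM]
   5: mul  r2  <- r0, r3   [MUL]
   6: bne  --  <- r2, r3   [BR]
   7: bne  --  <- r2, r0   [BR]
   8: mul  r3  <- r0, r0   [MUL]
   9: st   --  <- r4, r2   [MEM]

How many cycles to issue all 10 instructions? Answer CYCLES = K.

CYCLES = 7

#0 head=0: and.ALU/add.ALU i0&i1 2-wide
#1 head=2: mul.MUL i2 RAW r3
#2 head=3: or.ALU i3 RAW r0
#3 head=4: ld.MEM/mul.MUL i4&i5 2-wide
#4 head=6: bne.BR i6 no-port BR/BR
#5 head=7: bne.BR i7 no-port BR/MUL
#6 head=8: mul.MUL/st.MEM i8&i9 2-wide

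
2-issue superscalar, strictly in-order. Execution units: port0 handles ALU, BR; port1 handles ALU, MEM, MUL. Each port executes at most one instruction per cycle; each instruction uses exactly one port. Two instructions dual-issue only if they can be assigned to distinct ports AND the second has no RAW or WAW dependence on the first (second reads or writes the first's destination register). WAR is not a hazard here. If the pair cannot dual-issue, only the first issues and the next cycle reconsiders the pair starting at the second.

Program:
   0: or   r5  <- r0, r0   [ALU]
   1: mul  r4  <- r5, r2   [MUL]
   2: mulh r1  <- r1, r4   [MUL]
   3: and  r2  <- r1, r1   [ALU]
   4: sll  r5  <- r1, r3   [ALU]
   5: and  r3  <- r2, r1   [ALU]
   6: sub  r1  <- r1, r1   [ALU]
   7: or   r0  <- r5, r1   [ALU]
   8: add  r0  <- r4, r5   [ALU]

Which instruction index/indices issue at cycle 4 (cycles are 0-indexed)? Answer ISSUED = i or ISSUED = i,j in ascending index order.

#0 head=0: or.ALU i0 RAW r5
#1 head=1: mul.MUL i1 no-port MUL/MUL
#2 head=2: mulh.MUL i2 RAW r1
#3 head=3: and.ALU;sll.ALU i3+i4 pair
#4 head=5: and.ALU;sub.ALU i5+i6 pair
#5 head=7: or.ALU i7 WAW r0
#6 head=8: add.ALU i8 tail

ISSUED = 5,6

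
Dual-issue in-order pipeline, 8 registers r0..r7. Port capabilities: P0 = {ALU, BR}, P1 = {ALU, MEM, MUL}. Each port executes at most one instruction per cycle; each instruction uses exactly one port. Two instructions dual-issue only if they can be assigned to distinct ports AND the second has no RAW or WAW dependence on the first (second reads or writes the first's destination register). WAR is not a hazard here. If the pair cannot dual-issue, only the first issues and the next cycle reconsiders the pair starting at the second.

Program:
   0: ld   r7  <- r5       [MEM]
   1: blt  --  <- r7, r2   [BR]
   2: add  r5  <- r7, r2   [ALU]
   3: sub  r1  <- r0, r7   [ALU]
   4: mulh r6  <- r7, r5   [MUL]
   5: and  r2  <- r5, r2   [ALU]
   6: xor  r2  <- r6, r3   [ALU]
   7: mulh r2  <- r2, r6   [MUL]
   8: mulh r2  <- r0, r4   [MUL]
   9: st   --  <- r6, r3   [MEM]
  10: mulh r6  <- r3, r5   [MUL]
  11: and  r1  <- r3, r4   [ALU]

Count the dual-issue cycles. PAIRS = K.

  cy0 -> i0 (ld) RAW r7
  cy1 -> i1/i2 (blt/add) pair
  cy2 -> i3/i4 (sub/mulh) pair
  cy3 -> i5 (and) WAW r2
  cy4 -> i6 (xor) RAW+WAW r2
  cy5 -> i7 (mulh) no-port MUL/MUL
  cy6 -> i8 (mulh) no-port MUL/MEM
  cy7 -> i9 (st) no-port MEM/MUL
  cy8 -> i10/i11 (mulh/and) pair

PAIRS = 3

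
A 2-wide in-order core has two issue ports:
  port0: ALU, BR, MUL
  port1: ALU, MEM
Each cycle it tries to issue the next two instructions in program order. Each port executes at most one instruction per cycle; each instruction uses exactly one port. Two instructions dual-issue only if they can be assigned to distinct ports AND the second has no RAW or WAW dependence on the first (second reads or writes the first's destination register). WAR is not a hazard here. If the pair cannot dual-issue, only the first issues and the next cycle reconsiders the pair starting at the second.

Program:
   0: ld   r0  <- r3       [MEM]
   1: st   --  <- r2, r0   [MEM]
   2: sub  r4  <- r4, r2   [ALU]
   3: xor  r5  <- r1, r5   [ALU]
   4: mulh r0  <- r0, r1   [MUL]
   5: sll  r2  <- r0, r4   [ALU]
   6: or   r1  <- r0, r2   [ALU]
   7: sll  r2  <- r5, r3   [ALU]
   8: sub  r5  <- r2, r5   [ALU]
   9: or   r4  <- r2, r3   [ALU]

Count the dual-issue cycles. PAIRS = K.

PAIRS = 4

#0 head=0: ld.MEM i0 no-port MEM/MEM
#1 head=1: st.MEM sub.ALU i1,i2 pair
#2 head=3: xor.ALU mulh.MUL i3,i4 pair
#3 head=5: sll.ALU i5 RAW r2
#4 head=6: or.ALU sll.ALU i6,i7 pair
#5 head=8: sub.ALU or.ALU i8,i9 pair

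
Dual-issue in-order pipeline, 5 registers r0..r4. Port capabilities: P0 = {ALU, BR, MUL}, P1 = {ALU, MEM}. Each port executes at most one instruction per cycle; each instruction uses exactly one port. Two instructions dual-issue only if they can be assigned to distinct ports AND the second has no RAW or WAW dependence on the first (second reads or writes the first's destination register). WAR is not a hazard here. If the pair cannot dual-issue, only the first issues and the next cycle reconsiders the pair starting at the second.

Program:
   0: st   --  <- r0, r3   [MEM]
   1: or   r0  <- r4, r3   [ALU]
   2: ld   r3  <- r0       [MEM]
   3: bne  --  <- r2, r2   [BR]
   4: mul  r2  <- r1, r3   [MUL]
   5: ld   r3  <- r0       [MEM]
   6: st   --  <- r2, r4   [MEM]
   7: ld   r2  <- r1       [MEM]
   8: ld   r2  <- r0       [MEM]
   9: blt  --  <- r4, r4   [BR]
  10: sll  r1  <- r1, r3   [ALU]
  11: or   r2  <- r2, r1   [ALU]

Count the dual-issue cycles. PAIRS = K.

0. st.MEM+or.ALU @i0&i1  | dual
1. ld.MEM+bne.BR @i2&i3  | dual
2. mul.MUL+ld.MEM @i4&i5  | dual
3. st.MEM @i6  | no-port MEM/MEM
4. ld.MEM @i7  | no-port MEM/MEM
5. ld.MEM+blt.BR @i8&i9  | dual
6. sll.ALU @i10  | RAW r1
7. or.ALU @i11  | tail

PAIRS = 4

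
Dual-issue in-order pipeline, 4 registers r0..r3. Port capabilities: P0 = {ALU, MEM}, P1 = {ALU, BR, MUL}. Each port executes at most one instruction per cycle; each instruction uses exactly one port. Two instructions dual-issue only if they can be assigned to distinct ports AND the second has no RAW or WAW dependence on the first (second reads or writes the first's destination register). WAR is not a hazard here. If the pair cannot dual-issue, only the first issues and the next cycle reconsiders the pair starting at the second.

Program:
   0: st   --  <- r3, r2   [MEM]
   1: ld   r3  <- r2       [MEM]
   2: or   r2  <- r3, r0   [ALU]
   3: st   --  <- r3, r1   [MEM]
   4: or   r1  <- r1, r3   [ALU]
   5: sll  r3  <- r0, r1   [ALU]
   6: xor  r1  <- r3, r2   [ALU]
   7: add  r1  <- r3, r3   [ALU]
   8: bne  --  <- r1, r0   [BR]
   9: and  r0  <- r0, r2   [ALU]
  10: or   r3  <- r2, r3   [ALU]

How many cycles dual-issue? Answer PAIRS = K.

#0 head=0: st i0 no-port MEM/MEM
#1 head=1: ld i1 RAW r3
#2 head=2: or+st i2+i3 pair
#3 head=4: or i4 RAW r1
#4 head=5: sll i5 RAW r3
#5 head=6: xor i6 WAW r1
#6 head=7: add i7 RAW r1
#7 head=8: bne+and i8+i9 pair
#8 head=10: or i10 tail

PAIRS = 2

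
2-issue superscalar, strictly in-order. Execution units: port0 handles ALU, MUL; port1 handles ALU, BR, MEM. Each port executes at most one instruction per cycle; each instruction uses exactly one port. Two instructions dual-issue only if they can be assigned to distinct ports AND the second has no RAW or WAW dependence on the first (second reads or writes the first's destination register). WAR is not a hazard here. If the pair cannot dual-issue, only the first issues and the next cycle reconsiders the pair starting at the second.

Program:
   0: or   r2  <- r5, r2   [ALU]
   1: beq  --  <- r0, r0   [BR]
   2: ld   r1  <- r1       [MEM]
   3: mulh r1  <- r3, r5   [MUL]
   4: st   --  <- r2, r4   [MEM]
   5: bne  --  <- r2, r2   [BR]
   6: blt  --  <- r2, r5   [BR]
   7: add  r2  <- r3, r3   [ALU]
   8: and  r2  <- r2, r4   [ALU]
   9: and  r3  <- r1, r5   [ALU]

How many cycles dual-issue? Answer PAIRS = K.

#0 head=0: or.ALU+beq.BR i0+i1 2-wide
#1 head=2: ld.MEM i2 WAW r1
#2 head=3: mulh.MUL+st.MEM i3+i4 2-wide
#3 head=5: bne.BR i5 no-port BR/BR
#4 head=6: blt.BR+add.ALU i6+i7 2-wide
#5 head=8: and.ALU+and.ALU i8+i9 2-wide

PAIRS = 4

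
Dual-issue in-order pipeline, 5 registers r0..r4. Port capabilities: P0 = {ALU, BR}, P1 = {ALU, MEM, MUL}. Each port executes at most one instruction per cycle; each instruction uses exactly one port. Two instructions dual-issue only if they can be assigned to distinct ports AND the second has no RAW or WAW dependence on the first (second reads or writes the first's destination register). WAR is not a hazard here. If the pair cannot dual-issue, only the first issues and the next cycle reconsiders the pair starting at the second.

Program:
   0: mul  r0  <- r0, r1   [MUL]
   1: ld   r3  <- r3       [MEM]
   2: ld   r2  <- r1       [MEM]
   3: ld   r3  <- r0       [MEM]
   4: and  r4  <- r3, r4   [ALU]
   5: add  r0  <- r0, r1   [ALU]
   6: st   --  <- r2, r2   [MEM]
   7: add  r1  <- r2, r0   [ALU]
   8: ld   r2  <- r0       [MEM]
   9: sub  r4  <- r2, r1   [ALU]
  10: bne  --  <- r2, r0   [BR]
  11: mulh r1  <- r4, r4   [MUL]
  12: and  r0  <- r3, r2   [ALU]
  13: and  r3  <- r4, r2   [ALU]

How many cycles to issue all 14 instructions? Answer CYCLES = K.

t=0 i0:mul.MUL ; no-port MUL/MEM
t=1 i1:ld.MEM ; no-port MEM/MEM
t=2 i2:ld.MEM ; no-port MEM/MEM
t=3 i3:ld.MEM ; RAW r3
t=4 i4+i5:and.ALU/add.ALU ; 2-wide
t=5 i6+i7:st.MEM/add.ALU ; 2-wide
t=6 i8:ld.MEM ; RAW r2
t=7 i9+i10:sub.ALU/bne.BR ; 2-wide
t=8 i11+i12:mulh.MUL/and.ALU ; 2-wide
t=9 i13:and.ALU ; tail

CYCLES = 10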